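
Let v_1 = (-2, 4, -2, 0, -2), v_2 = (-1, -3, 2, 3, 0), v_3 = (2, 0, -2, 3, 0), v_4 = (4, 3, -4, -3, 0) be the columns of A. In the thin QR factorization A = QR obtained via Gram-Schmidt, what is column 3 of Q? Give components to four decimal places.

v_1 = (-2, 4, -2, 0, -2); ‖v_1‖ = 5.2915, so q_1 = (-0.3780, 0.7559, -0.3780, 0.0000, -0.3780).
q_1·v_2 = (-0.3780)·(-1) + 0.7559·(-3) + (-0.3780)·2 + 0.0000·3 + (-0.3780)·0 = -2.6458.
u_2 = v_2 + 2.6458·q_1 = (-2.0000, -1.0000, 1.0000, 3.0000, -1.0000).
‖u_2‖ = 4.0000, so q_2 = (-0.5000, -0.2500, 0.2500, 0.7500, -0.2500).
q_1·v_3 = (-0.3780)·2 + 0.7559·0 + (-0.3780)·(-2) + 0.0000·3 + (-0.3780)·0 = 0.0000; q_2·v_3 = (-0.5000)·2 + (-0.2500)·0 + 0.2500·(-2) + 0.7500·3 + (-0.2500)·0 = 0.7500.
u_3 = v_3 + 0.0000·q_1 − 0.7500·q_2 = (2.3750, 0.1875, -2.1875, 2.4375, 0.1875).
‖u_3‖ = 4.0543, so q_3 = (0.5858, 0.0462, -0.5395, 0.6012, 0.0462).

q_3 = (0.5858, 0.0462, -0.5395, 0.6012, 0.0462)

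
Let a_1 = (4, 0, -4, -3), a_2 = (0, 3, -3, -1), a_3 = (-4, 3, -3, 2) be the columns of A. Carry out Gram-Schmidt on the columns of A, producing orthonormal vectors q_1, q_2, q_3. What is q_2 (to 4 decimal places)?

q_2 = (-0.3981, 0.8161, -0.4180, 0.0265)

a_1 = (4, 0, -4, -3); ‖a_1‖ = 6.4031, so q_1 = (0.6247, 0.0000, -0.6247, -0.4685).
q_1·a_2 = 0.6247·0 + 0.0000·3 + (-0.6247)·(-3) + (-0.4685)·(-1) = 2.3426.
u_2 = a_2 − 2.3426·q_1 = (-1.4634, 3.0000, -1.5366, 0.0976).
‖u_2‖ = 3.6759, so q_2 = (-0.3981, 0.8161, -0.4180, 0.0265).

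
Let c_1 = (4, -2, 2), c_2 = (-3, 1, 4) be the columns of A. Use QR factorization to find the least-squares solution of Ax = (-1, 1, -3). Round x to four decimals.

q_1 = c_1/‖c_1‖ = (4, -2, 2)/4.8990 = (0.8165, -0.4082, 0.4082).
r_{12} = q_1·c_2 = -1.2247.
u_2 = c_2 + 1.2247·q_1 = (-2.0000, 0.5000, 4.5000).
‖u_2‖ = 4.9497, so q_2 = (-0.4041, 0.1010, 0.9091).
Qᵀb = (-2.4495, -2.2223).
Back-substitute: x_2 = -2.2223/4.9497 = -0.4490.
x_1 = (-2.4495 + 1.2247·(-0.4490))/4.8990 = -0.6122.

x = (-0.6122, -0.4490)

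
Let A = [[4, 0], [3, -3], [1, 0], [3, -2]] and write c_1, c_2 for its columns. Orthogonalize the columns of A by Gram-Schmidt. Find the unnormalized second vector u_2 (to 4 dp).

u_2 = (1.7143, -1.7143, 0.4286, -0.7143)

c_1 = (4, 3, 1, 3); ‖c_1‖ = 5.9161, so e_1 = (0.6761, 0.5071, 0.1690, 0.5071).
e_1·c_2 = 0.6761·0 + 0.5071·(-3) + 0.1690·0 + 0.5071·(-2) = -2.5355.
u_2 = c_2 + 2.5355·e_1 = (1.7143, -1.7143, 0.4286, -0.7143).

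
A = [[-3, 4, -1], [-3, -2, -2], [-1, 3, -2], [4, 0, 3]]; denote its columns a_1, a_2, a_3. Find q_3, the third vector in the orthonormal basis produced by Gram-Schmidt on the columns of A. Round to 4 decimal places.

a_1 = (-3, -3, -1, 4); ‖a_1‖ = 5.9161, so q_1 = (-0.5071, -0.5071, -0.1690, 0.6761).
q_1·a_2 = (-0.5071)·4 + (-0.5071)·(-2) + (-0.1690)·3 + 0.6761·0 = -1.5213.
u_2 = a_2 + 1.5213·q_1 = (3.2286, -2.7714, 2.7429, 1.0286).
‖u_2‖ = 5.1658, so q_2 = (0.6250, -0.5365, 0.5310, 0.1991).
q_1·a_3 = (-0.5071)·(-1) + (-0.5071)·(-2) + (-0.1690)·(-2) + 0.6761·3 = 3.8877; q_2·a_3 = 0.6250·(-1) + (-0.5365)·(-2) + 0.5310·(-2) + 0.1991·3 = -0.0166.
u_3 = a_3 − 3.8877·q_1 + 0.0166·q_2 = (0.9818, -0.0375, -1.3340, 0.3747).
‖u_3‖ = 1.6987, so q_3 = (0.5780, -0.0221, -0.7854, 0.2206).

q_3 = (0.5780, -0.0221, -0.7854, 0.2206)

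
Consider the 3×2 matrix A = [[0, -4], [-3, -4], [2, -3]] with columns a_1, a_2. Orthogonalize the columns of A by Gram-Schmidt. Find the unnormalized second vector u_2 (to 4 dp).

u_2 = (-4.0000, -2.6154, -3.9231)

a_1 = (0, -3, 2); ‖a_1‖ = 3.6056, so q_1 = (0.0000, -0.8321, 0.5547).
q_1·a_2 = 0.0000·(-4) + (-0.8321)·(-4) + 0.5547·(-3) = 1.6641.
u_2 = a_2 − 1.6641·q_1 = (-4.0000, -2.6154, -3.9231).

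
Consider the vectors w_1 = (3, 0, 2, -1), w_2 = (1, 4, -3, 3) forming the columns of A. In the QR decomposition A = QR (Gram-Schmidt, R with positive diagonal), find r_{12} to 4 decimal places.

r_{12} = -1.6036

w_1 = (3, 0, 2, -1); ‖w_1‖ = 3.7417, so q_1 = (0.8018, 0.0000, 0.5345, -0.2673).
r_{12} = q_1·w_2 = -1.6036.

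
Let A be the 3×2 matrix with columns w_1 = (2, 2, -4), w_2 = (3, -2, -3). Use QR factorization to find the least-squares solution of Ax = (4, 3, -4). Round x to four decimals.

w_1 = (2, 2, -4); ‖w_1‖ = 4.8990, so q_1 = (0.4082, 0.4082, -0.8165).
q_1·w_2 = 0.4082·3 + 0.4082·(-2) + (-0.8165)·(-3) = 2.8577.
u_2 = w_2 − 2.8577·q_1 = (1.8333, -3.1667, -0.6667).
‖u_2‖ = 3.7193, so q_2 = (0.4929, -0.8514, -0.1792).
Qᵀb = (6.1237, 0.1344).
Back-substitute: x_2 = 0.1344/3.7193 = 0.0361.
x_1 = (6.1237 − 2.8577·0.0361)/4.8990 = 1.2289.

x = (1.2289, 0.0361)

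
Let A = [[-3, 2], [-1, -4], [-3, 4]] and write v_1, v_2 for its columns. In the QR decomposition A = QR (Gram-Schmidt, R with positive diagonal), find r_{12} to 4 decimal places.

r_{12} = -3.2118

v_1 = (-3, -1, -3); ‖v_1‖ = 4.3589, so e_1 = (-0.6882, -0.2294, -0.6882).
r_{12} = e_1·v_2 = -3.2118.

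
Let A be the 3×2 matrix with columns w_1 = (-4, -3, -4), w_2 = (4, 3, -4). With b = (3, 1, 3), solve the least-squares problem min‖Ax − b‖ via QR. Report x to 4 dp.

x = (-0.6750, -0.0750)

w_1 = (-4, -3, -4); ‖w_1‖ = 6.4031, so e_1 = (-0.6247, -0.4685, -0.6247).
e_1·w_2 = (-0.6247)·4 + (-0.4685)·3 + (-0.6247)·(-4) = -1.4056.
u_2 = w_2 + 1.4056·e_1 = (3.1220, 2.3415, -4.8780).
‖u_2‖ = 6.2470, so e_2 = (0.4998, 0.3748, -0.7809).
Qᵀb = (-4.2167, -0.4685).
Back-substitute: x_2 = -0.4685/6.2470 = -0.0750.
x_1 = (-4.2167 + 1.4056·(-0.0750))/6.4031 = -0.6750.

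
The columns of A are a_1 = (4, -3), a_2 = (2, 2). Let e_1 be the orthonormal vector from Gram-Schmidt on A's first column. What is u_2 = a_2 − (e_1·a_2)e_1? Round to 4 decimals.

e_1 = a_1/‖a_1‖ = (4, -3)/5.0000 = (0.8000, -0.6000).
r_{12} = e_1·a_2 = 0.4000.
u_2 = a_2 − 0.4000·e_1 = (1.6800, 2.2400).

u_2 = (1.6800, 2.2400)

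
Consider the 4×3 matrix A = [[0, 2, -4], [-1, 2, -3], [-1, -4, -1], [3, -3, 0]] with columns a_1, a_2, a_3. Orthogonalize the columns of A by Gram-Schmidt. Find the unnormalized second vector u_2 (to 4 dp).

a_1 = (0, -1, -1, 3); ‖a_1‖ = 3.3166, so e_1 = (0.0000, -0.3015, -0.3015, 0.9045).
e_1·a_2 = 0.0000·2 + (-0.3015)·2 + (-0.3015)·(-4) + 0.9045·(-3) = -2.1106.
u_2 = a_2 + 2.1106·e_1 = (2.0000, 1.3636, -4.6364, -1.0909).

u_2 = (2.0000, 1.3636, -4.6364, -1.0909)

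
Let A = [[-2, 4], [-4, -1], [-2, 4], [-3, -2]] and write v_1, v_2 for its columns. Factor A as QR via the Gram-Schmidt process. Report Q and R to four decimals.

Q = [[-0.3482, 0.6068], [-0.6963, -0.2882], [-0.3482, 0.6068], [-0.5222, -0.4248]], R = [[5.7446, -1.0445], [0.0000, 5.9924]]

v_1 = (-2, -4, -2, -3); ‖v_1‖ = 5.7446, so q_1 = (-0.3482, -0.6963, -0.3482, -0.5222).
q_1·v_2 = (-0.3482)·4 + (-0.6963)·(-1) + (-0.3482)·4 + (-0.5222)·(-2) = -1.0445.
u_2 = v_2 + 1.0445·q_1 = (3.6364, -1.7273, 3.6364, -2.5455).
‖u_2‖ = 5.9924, so q_2 = (0.6068, -0.2882, 0.6068, -0.4248).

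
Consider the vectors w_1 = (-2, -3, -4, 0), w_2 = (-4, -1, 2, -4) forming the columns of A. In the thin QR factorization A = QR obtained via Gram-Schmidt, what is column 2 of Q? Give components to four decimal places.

e_2 = (-0.6262, -0.1139, 0.3985, -0.6604)

w_1 = (-2, -3, -4, 0); ‖w_1‖ = 5.3852, so e_1 = (-0.3714, -0.5571, -0.7428, 0.0000).
e_1·w_2 = (-0.3714)·(-4) + (-0.5571)·(-1) + (-0.7428)·2 + 0.0000·(-4) = 0.5571.
u_2 = w_2 − 0.5571·e_1 = (-3.7931, -0.6897, 2.4138, -4.0000).
‖u_2‖ = 6.0572, so e_2 = (-0.6262, -0.1139, 0.3985, -0.6604).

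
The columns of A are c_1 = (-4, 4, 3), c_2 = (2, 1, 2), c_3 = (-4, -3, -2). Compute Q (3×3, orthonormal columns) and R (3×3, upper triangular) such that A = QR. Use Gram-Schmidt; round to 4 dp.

Q = [[-0.6247, 0.7357, -0.2617], [0.6247, 0.2698, -0.7328], [0.4685, 0.6213, 0.6281]], R = [[6.4031, 0.3123, -0.3123], [0.0000, 2.9837, -4.9946], [0.0000, 0.0000, 1.9890]]

q_1 = c_1/‖c_1‖ = (-4, 4, 3)/6.4031 = (-0.6247, 0.6247, 0.4685).
r_{12} = q_1·c_2 = 0.3123.
u_2 = c_2 − 0.3123·q_1 = (2.1951, 0.8049, 1.8537).
‖u_2‖ = 2.9837, so q_2 = (0.7357, 0.2698, 0.6213).
r_{13} = q_1·c_3 = -0.3123; r_{23} = q_2·c_3 = -4.9946.
u_3 = c_3 + 0.3123·q_1 + 4.9946·q_2 = (-0.5205, -1.4575, 1.2493).
‖u_3‖ = 1.9890, so q_3 = (-0.2617, -0.7328, 0.6281).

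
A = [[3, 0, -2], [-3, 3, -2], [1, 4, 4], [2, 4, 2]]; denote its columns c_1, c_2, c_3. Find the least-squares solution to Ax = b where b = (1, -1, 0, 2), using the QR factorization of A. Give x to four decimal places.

x = (0.4394, 0.1145, -0.0563)

q_1 = c_1/‖c_1‖ = (3, -3, 1, 2)/4.7958 = (0.6255, -0.6255, 0.2085, 0.4170).
r_{12} = q_1·c_2 = 0.6255.
u_2 = c_2 − 0.6255·q_1 = (-0.3913, 3.3913, 3.8696, 3.7391).
‖u_2‖ = 6.3725, so q_2 = (-0.0614, 0.5322, 0.6072, 0.5868).
r_{13} = q_1·c_3 = 1.6681; r_{23} = q_2·c_3 = 2.6609.
u_3 = c_3 − 1.6681·q_1 − 2.6609·q_2 = (-2.8801, -2.3726, 2.0364, -0.2570).
‖u_3‖ = 4.2588, so q_3 = (-0.6763, -0.5571, 0.4782, -0.0603).
Qᵀb = (2.0851, 0.5799, -0.2398).
Back-substitute: x_3 = -0.2398/4.2588 = -0.0563.
x_2 = (0.5799 − 2.6609·(-0.0563))/6.3725 = 0.1145.
x_1 = (2.0851 − 0.6255·0.1145 − 1.6681·(-0.0563))/4.7958 = 0.4394.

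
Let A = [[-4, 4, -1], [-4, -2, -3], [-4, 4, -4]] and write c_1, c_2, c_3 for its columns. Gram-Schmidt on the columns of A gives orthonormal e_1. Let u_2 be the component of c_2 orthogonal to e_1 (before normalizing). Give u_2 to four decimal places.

c_1 = (-4, -4, -4); ‖c_1‖ = 6.9282, so e_1 = (-0.5774, -0.5774, -0.5774).
e_1·c_2 = (-0.5774)·4 + (-0.5774)·(-2) + (-0.5774)·4 = -3.4641.
u_2 = c_2 + 3.4641·e_1 = (2.0000, -4.0000, 2.0000).

u_2 = (2.0000, -4.0000, 2.0000)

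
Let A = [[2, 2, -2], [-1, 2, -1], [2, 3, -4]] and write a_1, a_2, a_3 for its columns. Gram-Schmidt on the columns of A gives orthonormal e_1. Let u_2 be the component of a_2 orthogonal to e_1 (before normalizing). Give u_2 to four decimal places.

e_1 = a_1/‖a_1‖ = (2, -1, 2)/3.0000 = (0.6667, -0.3333, 0.6667).
r_{12} = e_1·a_2 = 2.6667.
u_2 = a_2 − 2.6667·e_1 = (0.2222, 2.8889, 1.2222).

u_2 = (0.2222, 2.8889, 1.2222)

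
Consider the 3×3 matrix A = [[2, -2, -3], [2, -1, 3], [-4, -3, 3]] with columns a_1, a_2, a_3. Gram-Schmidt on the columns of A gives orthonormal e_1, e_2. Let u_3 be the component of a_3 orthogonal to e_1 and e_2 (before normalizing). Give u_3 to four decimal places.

u_3 = (-2.6000, 3.6400, 0.5200)

a_1 = (2, 2, -4); ‖a_1‖ = 4.8990, so e_1 = (0.4082, 0.4082, -0.8165).
e_1·a_2 = 0.4082·(-2) + 0.4082·(-1) + (-0.8165)·(-3) = 1.2247.
u_2 = a_2 − 1.2247·e_1 = (-2.5000, -1.5000, -2.0000).
‖u_2‖ = 3.5355, so e_2 = (-0.7071, -0.4243, -0.5657).
e_1·a_3 = 0.4082·(-3) + 0.4082·3 + (-0.8165)·3 = -2.4495; e_2·a_3 = (-0.7071)·(-3) + (-0.4243)·3 + (-0.5657)·3 = -0.8485.
u_3 = a_3 + 2.4495·e_1 + 0.8485·e_2 = (-2.6000, 3.6400, 0.5200).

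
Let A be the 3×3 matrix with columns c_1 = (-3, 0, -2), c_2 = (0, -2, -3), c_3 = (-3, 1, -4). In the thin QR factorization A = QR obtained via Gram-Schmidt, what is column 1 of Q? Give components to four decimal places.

q_1 = (-0.8321, 0.0000, -0.5547)

c_1 = (-3, 0, -2); ‖c_1‖ = 3.6056, so q_1 = (-0.8321, 0.0000, -0.5547).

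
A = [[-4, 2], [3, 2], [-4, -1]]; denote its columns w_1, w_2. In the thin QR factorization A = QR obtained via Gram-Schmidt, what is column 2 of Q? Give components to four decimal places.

e_2 = (0.7357, 0.6213, -0.2698)

e_1 = w_1/‖w_1‖ = (-4, 3, -4)/6.4031 = (-0.6247, 0.4685, -0.6247).
r_{12} = e_1·w_2 = 0.3123.
u_2 = w_2 − 0.3123·e_1 = (2.1951, 1.8537, -0.8049).
‖u_2‖ = 2.9837, so e_2 = (0.7357, 0.6213, -0.2698).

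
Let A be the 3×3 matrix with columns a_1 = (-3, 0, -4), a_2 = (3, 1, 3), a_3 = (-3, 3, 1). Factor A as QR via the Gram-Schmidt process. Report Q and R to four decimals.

Q = [[-0.6000, 0.4116, -0.6860], [0.0000, 0.8575, 0.5145], [-0.8000, -0.3087, 0.5145]], R = [[5.0000, -4.2000, 1.0000], [0.0000, 1.1662, 1.0290], [0.0000, 0.0000, 4.1160]]

a_1 = (-3, 0, -4); ‖a_1‖ = 5.0000, so e_1 = (-0.6000, 0.0000, -0.8000).
e_1·a_2 = (-0.6000)·3 + 0.0000·1 + (-0.8000)·3 = -4.2000.
u_2 = a_2 + 4.2000·e_1 = (0.4800, 1.0000, -0.3600).
‖u_2‖ = 1.1662, so e_2 = (0.4116, 0.8575, -0.3087).
e_1·a_3 = (-0.6000)·(-3) + 0.0000·3 + (-0.8000)·1 = 1.0000; e_2·a_3 = 0.4116·(-3) + 0.8575·3 + (-0.3087)·1 = 1.0290.
u_3 = a_3 − 1.0000·e_1 − 1.0290·e_2 = (-2.8235, 2.1176, 2.1176).
‖u_3‖ = 4.1160, so e_3 = (-0.6860, 0.5145, 0.5145).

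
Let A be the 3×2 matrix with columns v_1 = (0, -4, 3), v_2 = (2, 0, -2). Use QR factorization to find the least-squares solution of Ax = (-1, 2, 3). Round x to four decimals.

x = (-0.2439, -1.1829)

v_1 = (0, -4, 3); ‖v_1‖ = 5.0000, so e_1 = (0.0000, -0.8000, 0.6000).
e_1·v_2 = 0.0000·2 + (-0.8000)·0 + 0.6000·(-2) = -1.2000.
u_2 = v_2 + 1.2000·e_1 = (2.0000, -0.9600, -1.2800).
‖u_2‖ = 2.5612, so e_2 = (0.7809, -0.3748, -0.4998).
Qᵀb = (0.2000, -3.0298).
Back-substitute: x_2 = -3.0298/2.5612 = -1.1829.
x_1 = (0.2000 + 1.2000·(-1.1829))/5.0000 = -0.2439.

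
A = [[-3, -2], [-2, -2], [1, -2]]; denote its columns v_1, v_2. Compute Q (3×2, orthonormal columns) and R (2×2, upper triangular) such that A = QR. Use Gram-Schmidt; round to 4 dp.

v_1 = (-3, -2, 1); ‖v_1‖ = 3.7417, so e_1 = (-0.8018, -0.5345, 0.2673).
e_1·v_2 = (-0.8018)·(-2) + (-0.5345)·(-2) + 0.2673·(-2) = 2.1381.
u_2 = v_2 − 2.1381·e_1 = (-0.2857, -0.8571, -2.5714).
‖u_2‖ = 2.7255, so e_2 = (-0.1048, -0.3145, -0.9435).

Q = [[-0.8018, -0.1048], [-0.5345, -0.3145], [0.2673, -0.9435]], R = [[3.7417, 2.1381], [0.0000, 2.7255]]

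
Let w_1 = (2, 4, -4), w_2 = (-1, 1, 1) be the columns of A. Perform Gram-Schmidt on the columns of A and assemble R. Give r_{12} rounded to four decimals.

w_1 = (2, 4, -4); ‖w_1‖ = 6.0000, so q_1 = (0.3333, 0.6667, -0.6667).
r_{12} = q_1·w_2 = -0.3333.

r_{12} = -0.3333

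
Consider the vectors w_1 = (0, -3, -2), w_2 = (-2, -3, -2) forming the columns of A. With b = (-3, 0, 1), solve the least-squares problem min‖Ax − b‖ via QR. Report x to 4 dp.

x = (-1.6538, 1.5000)

e_1 = w_1/‖w_1‖ = (0, -3, -2)/3.6056 = (0.0000, -0.8321, -0.5547).
r_{12} = e_1·w_2 = 3.6056.
u_2 = w_2 − 3.6056·e_1 = (-2.0000, 0.0000, 0.0000).
‖u_2‖ = 2.0000, so e_2 = (-1.0000, 0.0000, 0.0000).
Qᵀb = (-0.5547, 3.0000).
Back-substitute: x_2 = 3.0000/2.0000 = 1.5000.
x_1 = (-0.5547 − 3.6056·1.5000)/3.6056 = -1.6538.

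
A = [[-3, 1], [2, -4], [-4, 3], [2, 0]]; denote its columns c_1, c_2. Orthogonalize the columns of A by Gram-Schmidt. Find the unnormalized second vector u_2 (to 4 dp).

q_1 = c_1/‖c_1‖ = (-3, 2, -4, 2)/5.7446 = (-0.5222, 0.3482, -0.6963, 0.3482).
r_{12} = q_1·c_2 = -4.0038.
u_2 = c_2 + 4.0038·q_1 = (-1.0909, -2.6061, 0.2121, 1.3939).

u_2 = (-1.0909, -2.6061, 0.2121, 1.3939)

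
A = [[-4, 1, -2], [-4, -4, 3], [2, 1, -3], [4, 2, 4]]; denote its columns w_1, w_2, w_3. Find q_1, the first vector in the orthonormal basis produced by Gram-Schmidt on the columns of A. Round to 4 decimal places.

q_1 = (-0.5547, -0.5547, 0.2774, 0.5547)

w_1 = (-4, -4, 2, 4); ‖w_1‖ = 7.2111, so q_1 = (-0.5547, -0.5547, 0.2774, 0.5547).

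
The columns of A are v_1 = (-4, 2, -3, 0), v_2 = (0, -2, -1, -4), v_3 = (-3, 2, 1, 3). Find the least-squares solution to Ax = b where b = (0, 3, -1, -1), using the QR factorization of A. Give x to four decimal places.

x = (0.5737, -0.5288, -0.6282)

v_1 = (-4, 2, -3, 0); ‖v_1‖ = 5.3852, so q_1 = (-0.7428, 0.3714, -0.5571, 0.0000).
q_1·v_2 = (-0.7428)·0 + 0.3714·(-2) + (-0.5571)·(-1) + 0.0000·(-4) = -0.1857.
u_2 = v_2 + 0.1857·q_1 = (-0.1379, -1.9310, -1.1034, -4.0000).
‖u_2‖ = 4.5788, so q_2 = (-0.0301, -0.4217, -0.2410, -0.8736).
q_1·v_3 = (-0.7428)·(-3) + 0.3714·2 + (-0.5571)·1 + 0.0000·3 = 2.4140; q_2·v_3 = (-0.0301)·(-3) + (-0.4217)·2 + (-0.2410)·1 + (-0.8736)·3 = -3.6149.
u_3 = v_3 − 2.4140·q_1 + 3.6149·q_2 = (-1.3158, -0.4211, 1.4737, -0.1579).
‖u_3‖ = 2.0261, so q_3 = (-0.6494, -0.2078, 0.7273, -0.0779).
Qᵀb = (1.6713, -0.1506, -1.2728).
Back-substitute: x_3 = -1.2728/2.0261 = -0.6282.
x_2 = (-0.1506 + 3.6149·(-0.6282))/4.5788 = -0.5288.
x_1 = (1.6713 + 0.1857·(-0.5288) − 2.4140·(-0.6282))/5.3852 = 0.5737.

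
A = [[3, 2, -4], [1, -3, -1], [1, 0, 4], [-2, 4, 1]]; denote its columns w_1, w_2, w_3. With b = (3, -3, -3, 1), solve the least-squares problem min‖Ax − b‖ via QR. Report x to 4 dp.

w_1 = (3, 1, 1, -2); ‖w_1‖ = 3.8730, so q_1 = (0.7746, 0.2582, 0.2582, -0.5164).
q_1·w_2 = 0.7746·2 + 0.2582·(-3) + 0.2582·0 + (-0.5164)·4 = -1.2910.
u_2 = w_2 + 1.2910·q_1 = (3.0000, -2.6667, 0.3333, 3.3333).
‖u_2‖ = 5.2281, so q_2 = (0.5738, -0.5101, 0.0638, 0.6376).
q_1·w_3 = 0.7746·(-4) + 0.2582·(-1) + 0.2582·4 + (-0.5164)·1 = -2.8402; q_2·w_3 = 0.5738·(-4) + (-0.5101)·(-1) + 0.0638·4 + 0.6376·1 = -0.8926.
u_3 = w_3 + 2.8402·q_1 + 0.8926·q_2 = (-1.2878, -0.7220, 4.7902, 0.1024).
‖u_3‖ = 5.0136, so q_3 = (-0.2569, -0.1440, 0.9554, 0.0204).
Qᵀb = (0.2582, 3.6979, -3.1845).
Back-substitute: x_3 = -3.1845/5.0136 = -0.6352.
x_2 = (3.6979 + 0.8926·(-0.6352))/5.2281 = 0.5989.
x_1 = (0.2582 + 1.2910·0.5989 + 2.8402·(-0.6352))/3.8730 = -0.1995.

x = (-0.1995, 0.5989, -0.6352)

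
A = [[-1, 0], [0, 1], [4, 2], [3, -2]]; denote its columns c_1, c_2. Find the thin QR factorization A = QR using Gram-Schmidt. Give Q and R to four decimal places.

Q = [[-0.1961, 0.0259], [0.0000, 0.3362], [0.7845, 0.5690], [0.5883, -0.7500]], R = [[5.0990, 0.3922], [0.0000, 2.9742]]

e_1 = c_1/‖c_1‖ = (-1, 0, 4, 3)/5.0990 = (-0.1961, 0.0000, 0.7845, 0.5883).
r_{12} = e_1·c_2 = 0.3922.
u_2 = c_2 − 0.3922·e_1 = (0.0769, 1.0000, 1.6923, -2.2308).
‖u_2‖ = 2.9742, so e_2 = (0.0259, 0.3362, 0.5690, -0.7500).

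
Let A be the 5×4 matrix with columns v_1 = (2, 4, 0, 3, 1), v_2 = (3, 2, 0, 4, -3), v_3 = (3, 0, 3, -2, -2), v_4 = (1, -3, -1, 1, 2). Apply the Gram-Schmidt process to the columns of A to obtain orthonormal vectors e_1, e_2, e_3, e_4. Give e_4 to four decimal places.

e_4 = (0.5641, -0.5993, -0.0579, 0.2548, 0.5044)

v_1 = (2, 4, 0, 3, 1); ‖v_1‖ = 5.4772, so e_1 = (0.3651, 0.7303, 0.0000, 0.5477, 0.1826).
e_1·v_2 = 0.3651·3 + 0.7303·2 + 0.0000·0 + 0.5477·4 + 0.1826·(-3) = 4.1992.
u_2 = v_2 − 4.1992·e_1 = (1.4667, -1.0667, 0.0000, 1.7000, -3.7667).
‖u_2‖ = 4.5129, so e_2 = (0.3250, -0.2364, 0.0000, 0.3767, -0.8346).
e_1·v_3 = 0.3651·3 + 0.7303·0 + 0.0000·3 + 0.5477·(-2) + 0.1826·(-2) = -0.3651; e_2·v_3 = 0.3250·3 + (-0.2364)·0 + 0.0000·3 + 0.3767·(-2) + (-0.8346)·(-2) = 1.8909.
u_3 = v_3 + 0.3651·e_1 − 1.8909·e_2 = (2.5188, 0.7136, 3.0000, -2.5123, -0.3552).
‖u_3‖ = 4.7214, so e_3 = (0.5335, 0.1511, 0.6354, -0.5321, -0.0752).
e_1·v_4 = 0.3651·1 + 0.7303·(-3) + 0.0000·(-1) + 0.5477·1 + 0.1826·2 = -0.9129; e_2·v_4 = 0.3250·1 + (-0.2364)·(-3) + 0.0000·(-1) + 0.3767·1 + (-0.8346)·2 = -0.2585; e_3·v_4 = 0.5335·1 + 0.1511·(-3) + 0.6354·(-1) + (-0.5321)·1 + (-0.0752)·2 = -1.2379.
u_4 = v_4 + 0.9129·e_1 + 0.2585·e_2 + 1.2379·e_3 = (2.0778, -2.2073, -0.2134, 0.9387, 1.8578).
‖u_4‖ = 3.6834, so e_4 = (0.5641, -0.5993, -0.0579, 0.2548, 0.5044).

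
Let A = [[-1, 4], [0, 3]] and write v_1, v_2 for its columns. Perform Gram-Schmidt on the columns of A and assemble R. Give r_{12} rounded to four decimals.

q_1 = v_1/‖v_1‖ = (-1, 0)/1.0000 = (-1.0000, 0.0000).
r_{12} = q_1·v_2 = -4.0000.

r_{12} = -4.0000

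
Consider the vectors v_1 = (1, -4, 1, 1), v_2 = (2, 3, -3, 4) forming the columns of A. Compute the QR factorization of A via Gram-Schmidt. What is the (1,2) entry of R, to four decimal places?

r_{12} = -2.0647

e_1 = v_1/‖v_1‖ = (1, -4, 1, 1)/4.3589 = (0.2294, -0.9177, 0.2294, 0.2294).
r_{12} = e_1·v_2 = -2.0647.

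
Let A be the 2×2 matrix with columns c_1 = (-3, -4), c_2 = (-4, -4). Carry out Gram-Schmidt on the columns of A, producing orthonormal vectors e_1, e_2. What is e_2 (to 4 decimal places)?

e_1 = c_1/‖c_1‖ = (-3, -4)/5.0000 = (-0.6000, -0.8000).
r_{12} = e_1·c_2 = 5.6000.
u_2 = c_2 − 5.6000·e_1 = (-0.6400, 0.4800).
‖u_2‖ = 0.8000, so e_2 = (-0.8000, 0.6000).

e_2 = (-0.8000, 0.6000)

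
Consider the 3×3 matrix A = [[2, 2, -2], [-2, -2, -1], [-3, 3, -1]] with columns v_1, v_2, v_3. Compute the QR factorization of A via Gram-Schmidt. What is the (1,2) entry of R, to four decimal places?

q_1 = v_1/‖v_1‖ = (2, -2, -3)/4.1231 = (0.4851, -0.4851, -0.7276).
r_{12} = q_1·v_2 = -0.2425.

r_{12} = -0.2425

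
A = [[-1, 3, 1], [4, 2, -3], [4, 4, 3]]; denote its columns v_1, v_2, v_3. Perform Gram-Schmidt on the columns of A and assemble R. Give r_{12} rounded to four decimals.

r_{12} = 3.6556

v_1 = (-1, 4, 4); ‖v_1‖ = 5.7446, so q_1 = (-0.1741, 0.6963, 0.6963).
r_{12} = q_1·v_2 = 3.6556.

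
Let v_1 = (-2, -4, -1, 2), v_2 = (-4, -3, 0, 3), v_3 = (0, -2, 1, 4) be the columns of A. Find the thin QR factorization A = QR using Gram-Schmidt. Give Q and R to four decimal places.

e_1 = v_1/‖v_1‖ = (-2, -4, -1, 2)/5.0000 = (-0.4000, -0.8000, -0.2000, 0.4000).
r_{12} = e_1·v_2 = 5.2000.
u_2 = v_2 − 5.2000·e_1 = (-1.9200, 1.1600, 1.0400, 0.9200).
‖u_2‖ = 2.6382, so e_2 = (-0.7278, 0.4397, 0.3942, 0.3487).
r_{13} = e_1·v_3 = 3.0000; r_{23} = e_2·v_3 = 0.9097.
u_3 = v_3 − 3.0000·e_1 − 0.9097·e_2 = (1.8621, 0.0000, 1.2414, 2.4828).
‖u_3‖ = 3.3425, so e_3 = (0.5571, 0.0000, 0.3714, 0.7428).

Q = [[-0.4000, -0.7278, 0.5571], [-0.8000, 0.4397, 0.0000], [-0.2000, 0.3942, 0.3714], [0.4000, 0.3487, 0.7428]], R = [[5.0000, 5.2000, 3.0000], [0.0000, 2.6382, 0.9097], [0.0000, 0.0000, 3.3425]]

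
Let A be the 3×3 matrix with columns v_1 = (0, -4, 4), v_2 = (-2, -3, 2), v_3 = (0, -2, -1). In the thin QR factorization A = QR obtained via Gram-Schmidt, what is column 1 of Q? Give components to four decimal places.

e_1 = (0.0000, -0.7071, 0.7071)

v_1 = (0, -4, 4); ‖v_1‖ = 5.6569, so e_1 = (0.0000, -0.7071, 0.7071).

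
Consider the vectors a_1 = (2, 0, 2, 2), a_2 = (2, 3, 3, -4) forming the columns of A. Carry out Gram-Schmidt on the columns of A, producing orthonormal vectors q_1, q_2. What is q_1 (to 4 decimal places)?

q_1 = a_1/‖a_1‖ = (2, 0, 2, 2)/3.4641 = (0.5774, 0.0000, 0.5774, 0.5774).

q_1 = (0.5774, 0.0000, 0.5774, 0.5774)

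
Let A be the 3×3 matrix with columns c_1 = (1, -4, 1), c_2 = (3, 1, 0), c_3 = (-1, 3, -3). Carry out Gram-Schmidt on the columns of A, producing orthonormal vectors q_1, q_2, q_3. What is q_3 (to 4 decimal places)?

q_3 = (0.0747, -0.2242, -0.9717)

c_1 = (1, -4, 1); ‖c_1‖ = 4.2426, so q_1 = (0.2357, -0.9428, 0.2357).
q_1·c_2 = 0.2357·3 + (-0.9428)·1 + 0.2357·0 = -0.2357.
u_2 = c_2 + 0.2357·q_1 = (3.0556, 0.7778, 0.0556).
‖u_2‖ = 3.1535, so q_2 = (0.9689, 0.2466, 0.0176).
q_1·c_3 = 0.2357·(-1) + (-0.9428)·3 + 0.2357·(-3) = -3.7712; q_2·c_3 = 0.9689·(-1) + 0.2466·3 + 0.0176·(-3) = -0.2819.
u_3 = c_3 + 3.7712·q_1 + 0.2819·q_2 = (0.1620, -0.4860, -2.1061).
‖u_3‖ = 2.1676, so q_3 = (0.0747, -0.2242, -0.9717).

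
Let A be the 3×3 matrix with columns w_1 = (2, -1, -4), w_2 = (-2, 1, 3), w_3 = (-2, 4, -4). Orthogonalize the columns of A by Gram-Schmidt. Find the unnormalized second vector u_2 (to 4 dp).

w_1 = (2, -1, -4); ‖w_1‖ = 4.5826, so e_1 = (0.4364, -0.2182, -0.8729).
e_1·w_2 = 0.4364·(-2) + (-0.2182)·1 + (-0.8729)·3 = -3.7097.
u_2 = w_2 + 3.7097·e_1 = (-0.3810, 0.1905, -0.2381).

u_2 = (-0.3810, 0.1905, -0.2381)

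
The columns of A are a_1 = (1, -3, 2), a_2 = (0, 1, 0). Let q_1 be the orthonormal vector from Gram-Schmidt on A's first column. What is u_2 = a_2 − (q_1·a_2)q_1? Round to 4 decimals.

u_2 = (0.2143, 0.3571, 0.4286)

a_1 = (1, -3, 2); ‖a_1‖ = 3.7417, so q_1 = (0.2673, -0.8018, 0.5345).
q_1·a_2 = 0.2673·0 + (-0.8018)·1 + 0.5345·0 = -0.8018.
u_2 = a_2 + 0.8018·q_1 = (0.2143, 0.3571, 0.4286).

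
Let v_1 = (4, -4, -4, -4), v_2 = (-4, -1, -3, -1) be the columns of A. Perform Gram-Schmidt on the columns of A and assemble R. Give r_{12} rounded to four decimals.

r_{12} = 0.5000

v_1 = (4, -4, -4, -4); ‖v_1‖ = 8.0000, so q_1 = (0.5000, -0.5000, -0.5000, -0.5000).
r_{12} = q_1·v_2 = 0.5000.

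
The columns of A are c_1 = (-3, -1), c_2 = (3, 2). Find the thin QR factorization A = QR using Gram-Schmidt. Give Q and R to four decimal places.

Q = [[-0.9487, -0.3162], [-0.3162, 0.9487]], R = [[3.1623, -3.4785], [0.0000, 0.9487]]

c_1 = (-3, -1); ‖c_1‖ = 3.1623, so q_1 = (-0.9487, -0.3162).
q_1·c_2 = (-0.9487)·3 + (-0.3162)·2 = -3.4785.
u_2 = c_2 + 3.4785·q_1 = (-0.3000, 0.9000).
‖u_2‖ = 0.9487, so q_2 = (-0.3162, 0.9487).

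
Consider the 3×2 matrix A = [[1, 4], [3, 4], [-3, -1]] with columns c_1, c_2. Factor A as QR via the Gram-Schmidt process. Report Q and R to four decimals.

q_1 = c_1/‖c_1‖ = (1, 3, -3)/4.3589 = (0.2294, 0.6882, -0.6882).
r_{12} = q_1·c_2 = 4.3589.
u_2 = c_2 − 4.3589·q_1 = (3.0000, 1.0000, 2.0000).
‖u_2‖ = 3.7417, so q_2 = (0.8018, 0.2673, 0.5345).

Q = [[0.2294, 0.8018], [0.6882, 0.2673], [-0.6882, 0.5345]], R = [[4.3589, 4.3589], [0.0000, 3.7417]]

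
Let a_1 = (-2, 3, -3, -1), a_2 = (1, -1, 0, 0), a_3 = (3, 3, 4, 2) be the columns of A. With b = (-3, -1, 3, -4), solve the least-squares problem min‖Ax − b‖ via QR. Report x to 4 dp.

x = (-1.2734, -4.1835, -0.5791)

a_1 = (-2, 3, -3, -1); ‖a_1‖ = 4.7958, so e_1 = (-0.4170, 0.6255, -0.6255, -0.2085).
e_1·a_2 = (-0.4170)·1 + 0.6255·(-1) + (-0.6255)·0 + (-0.2085)·0 = -1.0426.
u_2 = a_2 + 1.0426·e_1 = (0.5652, -0.3478, -0.6522, -0.2174).
‖u_2‖ = 0.9555, so e_2 = (0.5915, -0.3640, -0.6825, -0.2275).
e_1·a_3 = (-0.4170)·3 + 0.6255·3 + (-0.6255)·4 + (-0.2085)·2 = -2.2937; e_2·a_3 = 0.5915·3 + (-0.3640)·3 + (-0.6825)·4 + (-0.2275)·2 = -2.5026.
u_3 = a_3 + 2.2937·e_1 + 2.5026·e_2 = (3.5238, 3.5238, 0.8571, 0.9524).
‖u_3‖ = 5.1455, so e_3 = (0.6848, 0.6848, 0.1666, 0.1851).
Qᵀb = (-0.4170, -2.5481, -2.9799).
Back-substitute: x_3 = -2.9799/5.1455 = -0.5791.
x_2 = (-2.5481 + 2.5026·(-0.5791))/0.9555 = -4.1835.
x_1 = (-0.4170 + 1.0426·(-4.1835) + 2.2937·(-0.5791))/4.7958 = -1.2734.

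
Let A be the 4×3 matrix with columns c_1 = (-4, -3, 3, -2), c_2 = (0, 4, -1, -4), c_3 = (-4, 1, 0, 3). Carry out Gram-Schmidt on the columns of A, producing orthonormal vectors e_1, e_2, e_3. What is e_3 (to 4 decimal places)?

e_3 = (-0.7085, 0.4729, -0.1341, 0.5064)

e_1 = c_1/‖c_1‖ = (-4, -3, 3, -2)/6.1644 = (-0.6489, -0.4867, 0.4867, -0.3244).
r_{12} = e_1·c_2 = -1.1355.
u_2 = c_2 + 1.1355·e_1 = (-0.7368, 3.4474, -0.4474, -4.3684).
‖u_2‖ = 5.6312, so e_2 = (-0.1308, 0.6122, -0.0794, -0.7758).
r_{13} = e_1·c_3 = 1.1355; r_{23} = e_2·c_3 = -1.1917.
u_3 = c_3 − 1.1355·e_1 + 1.1917·e_2 = (-3.4191, 2.2822, -0.6473, 2.4440).
‖u_3‖ = 4.8260, so e_3 = (-0.7085, 0.4729, -0.1341, 0.5064).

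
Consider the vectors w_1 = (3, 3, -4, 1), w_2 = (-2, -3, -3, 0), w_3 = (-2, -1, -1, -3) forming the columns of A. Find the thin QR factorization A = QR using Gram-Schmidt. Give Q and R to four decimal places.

w_1 = (3, 3, -4, 1); ‖w_1‖ = 5.9161, so q_1 = (0.5071, 0.5071, -0.6761, 0.1690).
q_1·w_2 = 0.5071·(-2) + 0.5071·(-3) + (-0.6761)·(-3) + 0.1690·0 = -0.5071.
u_2 = w_2 + 0.5071·q_1 = (-1.7429, -2.7429, -3.3429, 0.0857).
‖u_2‖ = 4.6629, so q_2 = (-0.3738, -0.5882, -0.7169, 0.0184).
q_1·w_3 = 0.5071·(-2) + 0.5071·(-1) + (-0.6761)·(-1) + 0.1690·(-3) = -1.3522; q_2·w_3 = (-0.3738)·(-2) + (-0.5882)·(-1) + (-0.7169)·(-1) + 0.0184·(-3) = 1.9975.
u_3 = w_3 + 1.3522·q_1 − 1.9975·q_2 = (-0.5677, 0.8607, -0.4823, -2.8081).
‖u_3‖ = 3.0301, so q_3 = (-0.1873, 0.2841, -0.1592, -0.9268).

Q = [[0.5071, -0.3738, -0.1873], [0.5071, -0.5882, 0.2841], [-0.6761, -0.7169, -0.1592], [0.1690, 0.0184, -0.9268]], R = [[5.9161, -0.5071, -1.3522], [0.0000, 4.6629, 1.9975], [0.0000, 0.0000, 3.0301]]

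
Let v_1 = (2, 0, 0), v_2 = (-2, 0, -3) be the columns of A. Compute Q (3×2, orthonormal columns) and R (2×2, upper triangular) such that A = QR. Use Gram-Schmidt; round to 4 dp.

e_1 = v_1/‖v_1‖ = (2, 0, 0)/2.0000 = (1.0000, 0.0000, 0.0000).
r_{12} = e_1·v_2 = -2.0000.
u_2 = v_2 + 2.0000·e_1 = (0.0000, 0.0000, -3.0000).
‖u_2‖ = 3.0000, so e_2 = (0.0000, 0.0000, -1.0000).

Q = [[1.0000, 0.0000], [0.0000, 0.0000], [0.0000, -1.0000]], R = [[2.0000, -2.0000], [0.0000, 3.0000]]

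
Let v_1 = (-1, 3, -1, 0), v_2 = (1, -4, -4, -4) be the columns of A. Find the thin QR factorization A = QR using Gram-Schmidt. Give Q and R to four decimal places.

Q = [[-0.3015, 0.0282], [0.9045, -0.2395], [-0.3015, -0.7467], [0.0000, -0.6199]], R = [[3.3166, -2.7136], [0.0000, 6.4526]]

q_1 = v_1/‖v_1‖ = (-1, 3, -1, 0)/3.3166 = (-0.3015, 0.9045, -0.3015, 0.0000).
r_{12} = q_1·v_2 = -2.7136.
u_2 = v_2 + 2.7136·q_1 = (0.1818, -1.5455, -4.8182, -4.0000).
‖u_2‖ = 6.4526, so q_2 = (0.0282, -0.2395, -0.7467, -0.6199).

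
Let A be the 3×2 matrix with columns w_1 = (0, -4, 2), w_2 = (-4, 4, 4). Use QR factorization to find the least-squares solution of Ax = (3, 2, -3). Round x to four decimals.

w_1 = (0, -4, 2); ‖w_1‖ = 4.4721, so q_1 = (0.0000, -0.8944, 0.4472).
q_1·w_2 = 0.0000·(-4) + (-0.8944)·4 + 0.4472·4 = -1.7889.
u_2 = w_2 + 1.7889·q_1 = (-4.0000, 2.4000, 4.8000).
‖u_2‖ = 6.6933, so q_2 = (-0.5976, 0.3586, 0.7171).
Qᵀb = (-3.1305, -3.2271).
Back-substitute: x_2 = -3.2271/6.6933 = -0.4821.
x_1 = (-3.1305 + 1.7889·(-0.4821))/4.4721 = -0.8929.

x = (-0.8929, -0.4821)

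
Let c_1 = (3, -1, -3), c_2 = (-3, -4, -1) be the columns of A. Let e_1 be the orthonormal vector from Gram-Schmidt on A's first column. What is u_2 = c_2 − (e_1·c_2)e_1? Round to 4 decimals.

u_2 = (-2.6842, -4.1053, -1.3158)

c_1 = (3, -1, -3); ‖c_1‖ = 4.3589, so e_1 = (0.6882, -0.2294, -0.6882).
e_1·c_2 = 0.6882·(-3) + (-0.2294)·(-4) + (-0.6882)·(-1) = -0.4588.
u_2 = c_2 + 0.4588·e_1 = (-2.6842, -4.1053, -1.3158).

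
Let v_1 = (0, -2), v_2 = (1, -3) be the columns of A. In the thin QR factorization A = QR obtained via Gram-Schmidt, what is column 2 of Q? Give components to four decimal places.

e_1 = v_1/‖v_1‖ = (0, -2)/2.0000 = (0.0000, -1.0000).
r_{12} = e_1·v_2 = 3.0000.
u_2 = v_2 − 3.0000·e_1 = (1.0000, 0.0000).
‖u_2‖ = 1.0000, so e_2 = (1.0000, 0.0000).

e_2 = (1.0000, 0.0000)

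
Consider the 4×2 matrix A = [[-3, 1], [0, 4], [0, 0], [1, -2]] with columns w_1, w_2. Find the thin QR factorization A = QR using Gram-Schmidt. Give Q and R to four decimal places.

w_1 = (-3, 0, 0, 1); ‖w_1‖ = 3.1623, so e_1 = (-0.9487, 0.0000, 0.0000, 0.3162).
e_1·w_2 = (-0.9487)·1 + 0.0000·4 + 0.0000·0 + 0.3162·(-2) = -1.5811.
u_2 = w_2 + 1.5811·e_1 = (-0.5000, 4.0000, 0.0000, -1.5000).
‖u_2‖ = 4.3012, so e_2 = (-0.1162, 0.9300, 0.0000, -0.3487).

Q = [[-0.9487, -0.1162], [0.0000, 0.9300], [0.0000, 0.0000], [0.3162, -0.3487]], R = [[3.1623, -1.5811], [0.0000, 4.3012]]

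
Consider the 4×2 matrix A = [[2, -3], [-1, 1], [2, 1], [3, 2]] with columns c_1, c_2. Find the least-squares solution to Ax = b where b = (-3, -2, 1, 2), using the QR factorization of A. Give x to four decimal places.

x = (0.1784, 0.7881)

c_1 = (2, -1, 2, 3); ‖c_1‖ = 4.2426, so e_1 = (0.4714, -0.2357, 0.4714, 0.7071).
e_1·c_2 = 0.4714·(-3) + (-0.2357)·1 + 0.4714·1 + 0.7071·2 = 0.2357.
u_2 = c_2 − 0.2357·e_1 = (-3.1111, 1.0556, 0.8889, 1.8333).
‖u_2‖ = 3.8658, so e_2 = (-0.8048, 0.2730, 0.2299, 0.4742).
Qᵀb = (0.9428, 3.0467).
Back-substitute: x_2 = 3.0467/3.8658 = 0.7881.
x_1 = (0.9428 − 0.2357·0.7881)/4.2426 = 0.1784.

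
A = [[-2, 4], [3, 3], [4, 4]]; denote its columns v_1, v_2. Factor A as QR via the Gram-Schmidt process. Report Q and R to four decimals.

v_1 = (-2, 3, 4); ‖v_1‖ = 5.3852, so q_1 = (-0.3714, 0.5571, 0.7428).
q_1·v_2 = (-0.3714)·4 + 0.5571·3 + 0.7428·4 = 3.1568.
u_2 = v_2 − 3.1568·q_1 = (5.1724, 1.2414, 1.6552).
‖u_2‖ = 5.5709, so q_2 = (0.9285, 0.2228, 0.2971).

Q = [[-0.3714, 0.9285], [0.5571, 0.2228], [0.7428, 0.2971]], R = [[5.3852, 3.1568], [0.0000, 5.5709]]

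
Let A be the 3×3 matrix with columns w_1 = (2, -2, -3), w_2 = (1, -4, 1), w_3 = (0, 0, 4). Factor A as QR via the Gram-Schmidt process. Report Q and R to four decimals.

w_1 = (2, -2, -3); ‖w_1‖ = 4.1231, so e_1 = (0.4851, -0.4851, -0.7276).
e_1·w_2 = 0.4851·1 + (-0.4851)·(-4) + (-0.7276)·1 = 1.6977.
u_2 = w_2 − 1.6977·e_1 = (0.1765, -3.1765, 2.2353).
‖u_2‖ = 3.8881, so e_2 = (0.0454, -0.8170, 0.5749).
e_1·w_3 = 0.4851·0 + (-0.4851)·0 + (-0.7276)·4 = -2.9104; e_2·w_3 = 0.0454·0 + (-0.8170)·0 + 0.5749·4 = 2.2996.
u_3 = w_3 + 2.9104·e_1 − 2.2996·e_2 = (1.3074, 0.4669, 0.5603).
‖u_3‖ = 1.4971, so e_3 = (0.8733, 0.3119, 0.3743).

Q = [[0.4851, 0.0454, 0.8733], [-0.4851, -0.8170, 0.3119], [-0.7276, 0.5749, 0.3743]], R = [[4.1231, 1.6977, -2.9104], [0.0000, 3.8881, 2.2996], [0.0000, 0.0000, 1.4971]]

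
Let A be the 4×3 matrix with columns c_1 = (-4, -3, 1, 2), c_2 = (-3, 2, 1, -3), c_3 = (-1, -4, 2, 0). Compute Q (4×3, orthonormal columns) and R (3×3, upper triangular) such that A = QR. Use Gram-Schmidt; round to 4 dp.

Q = [[-0.7303, -0.5982, 0.3063], [-0.5477, 0.4382, -0.6027], [0.1826, 0.2017, 0.4998], [0.3651, -0.6399, -0.5414]], R = [[5.4772, 0.1826, 3.2863], [0.0000, 4.7924, -0.7512], [0.0000, 0.0000, 3.1041]]

c_1 = (-4, -3, 1, 2); ‖c_1‖ = 5.4772, so q_1 = (-0.7303, -0.5477, 0.1826, 0.3651).
q_1·c_2 = (-0.7303)·(-3) + (-0.5477)·2 + 0.1826·1 + 0.3651·(-3) = 0.1826.
u_2 = c_2 − 0.1826·q_1 = (-2.8667, 2.1000, 0.9667, -3.0667).
‖u_2‖ = 4.7924, so q_2 = (-0.5982, 0.4382, 0.2017, -0.6399).
q_1·c_3 = (-0.7303)·(-1) + (-0.5477)·(-4) + 0.1826·2 + 0.3651·0 = 3.2863; q_2·c_3 = (-0.5982)·(-1) + 0.4382·(-4) + 0.2017·2 + (-0.6399)·0 = -0.7512.
u_3 = c_3 − 3.2863·q_1 + 0.7512·q_2 = (0.9507, -1.8708, 1.5515, -1.6807).
‖u_3‖ = 3.1041, so q_3 = (0.3063, -0.6027, 0.4998, -0.5414).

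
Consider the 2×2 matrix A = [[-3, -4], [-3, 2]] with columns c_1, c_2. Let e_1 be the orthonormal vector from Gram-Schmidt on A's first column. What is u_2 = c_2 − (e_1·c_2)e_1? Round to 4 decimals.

c_1 = (-3, -3); ‖c_1‖ = 4.2426, so e_1 = (-0.7071, -0.7071).
e_1·c_2 = (-0.7071)·(-4) + (-0.7071)·2 = 1.4142.
u_2 = c_2 − 1.4142·e_1 = (-3.0000, 3.0000).

u_2 = (-3.0000, 3.0000)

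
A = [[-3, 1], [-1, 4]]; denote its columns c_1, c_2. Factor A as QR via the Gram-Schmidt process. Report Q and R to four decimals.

Q = [[-0.9487, -0.3162], [-0.3162, 0.9487]], R = [[3.1623, -2.2136], [0.0000, 3.4785]]

q_1 = c_1/‖c_1‖ = (-3, -1)/3.1623 = (-0.9487, -0.3162).
r_{12} = q_1·c_2 = -2.2136.
u_2 = c_2 + 2.2136·q_1 = (-1.1000, 3.3000).
‖u_2‖ = 3.4785, so q_2 = (-0.3162, 0.9487).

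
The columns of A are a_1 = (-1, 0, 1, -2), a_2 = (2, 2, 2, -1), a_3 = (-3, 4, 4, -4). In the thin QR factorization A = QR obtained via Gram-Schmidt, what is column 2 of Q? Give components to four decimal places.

a_1 = (-1, 0, 1, -2); ‖a_1‖ = 2.4495, so e_1 = (-0.4082, 0.0000, 0.4082, -0.8165).
e_1·a_2 = (-0.4082)·2 + 0.0000·2 + 0.4082·2 + (-0.8165)·(-1) = 0.8165.
u_2 = a_2 − 0.8165·e_1 = (2.3333, 2.0000, 1.6667, -0.3333).
‖u_2‖ = 3.5119, so e_2 = (0.6644, 0.5695, 0.4746, -0.0949).

e_2 = (0.6644, 0.5695, 0.4746, -0.0949)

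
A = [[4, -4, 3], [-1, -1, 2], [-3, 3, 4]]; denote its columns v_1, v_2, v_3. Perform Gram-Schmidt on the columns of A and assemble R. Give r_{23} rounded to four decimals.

v_1 = (4, -1, -3); ‖v_1‖ = 5.0990, so e_1 = (0.7845, -0.1961, -0.5883).
e_1·v_2 = 0.7845·(-4) + (-0.1961)·(-1) + (-0.5883)·3 = -4.7068.
u_2 = v_2 + 4.7068·e_1 = (-0.3077, -1.9231, 0.2308).
‖u_2‖ = 1.9612, so e_2 = (-0.1569, -0.9806, 0.1177).
r_{23} = e_2·v_3 = -1.9612.

r_{23} = -1.9612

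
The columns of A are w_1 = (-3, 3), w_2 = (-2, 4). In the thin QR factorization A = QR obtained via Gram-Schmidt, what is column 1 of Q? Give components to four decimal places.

w_1 = (-3, 3); ‖w_1‖ = 4.2426, so q_1 = (-0.7071, 0.7071).

q_1 = (-0.7071, 0.7071)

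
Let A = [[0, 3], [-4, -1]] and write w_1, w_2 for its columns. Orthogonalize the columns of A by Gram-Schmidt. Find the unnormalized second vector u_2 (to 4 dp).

u_2 = (3.0000, 0.0000)

q_1 = w_1/‖w_1‖ = (0, -4)/4.0000 = (0.0000, -1.0000).
r_{12} = q_1·w_2 = 1.0000.
u_2 = w_2 − 1.0000·q_1 = (3.0000, 0.0000).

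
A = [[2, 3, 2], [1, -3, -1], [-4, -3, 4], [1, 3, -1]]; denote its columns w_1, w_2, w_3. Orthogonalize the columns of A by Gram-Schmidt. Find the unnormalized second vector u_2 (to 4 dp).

u_2 = (1.3636, -3.8182, 0.2727, 2.1818)

e_1 = w_1/‖w_1‖ = (2, 1, -4, 1)/4.6904 = (0.4264, 0.2132, -0.8528, 0.2132).
r_{12} = e_1·w_2 = 3.8376.
u_2 = w_2 − 3.8376·e_1 = (1.3636, -3.8182, 0.2727, 2.1818).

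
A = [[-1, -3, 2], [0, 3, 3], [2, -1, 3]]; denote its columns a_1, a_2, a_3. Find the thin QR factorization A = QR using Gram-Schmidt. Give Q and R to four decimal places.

q_1 = a_1/‖a_1‖ = (-1, 0, 2)/2.2361 = (-0.4472, 0.0000, 0.8944).
r_{12} = q_1·a_2 = 0.4472.
u_2 = a_2 − 0.4472·q_1 = (-2.8000, 3.0000, -1.4000).
‖u_2‖ = 4.3359, so q_2 = (-0.6458, 0.6919, -0.3229).
r_{13} = q_1·a_3 = 1.7889; r_{23} = q_2·a_3 = -0.1845.
u_3 = a_3 − 1.7889·q_1 + 0.1845·q_2 = (2.6809, 3.1277, 1.3404).
‖u_3‖ = 4.3320, so q_3 = (0.6189, 0.7220, 0.3094).

Q = [[-0.4472, -0.6458, 0.6189], [0.0000, 0.6919, 0.7220], [0.8944, -0.3229, 0.3094]], R = [[2.2361, 0.4472, 1.7889], [0.0000, 4.3359, -0.1845], [0.0000, 0.0000, 4.3320]]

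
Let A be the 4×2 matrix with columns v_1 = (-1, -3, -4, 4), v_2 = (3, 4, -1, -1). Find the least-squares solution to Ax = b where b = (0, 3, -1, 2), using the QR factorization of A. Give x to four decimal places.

x = (0.2706, 0.5578)

e_1 = v_1/‖v_1‖ = (-1, -3, -4, 4)/6.4807 = (-0.1543, -0.4629, -0.6172, 0.6172).
r_{12} = e_1·v_2 = -2.3146.
u_2 = v_2 + 2.3146·e_1 = (2.6429, 2.9286, -2.4286, 0.4286).
‖u_2‖ = 4.6522, so e_2 = (0.5681, 0.6295, -0.5220, 0.0921).
Qᵀb = (0.4629, 2.5948).
Back-substitute: x_2 = 2.5948/4.6522 = 0.5578.
x_1 = (0.4629 + 2.3146·0.5578)/6.4807 = 0.2706.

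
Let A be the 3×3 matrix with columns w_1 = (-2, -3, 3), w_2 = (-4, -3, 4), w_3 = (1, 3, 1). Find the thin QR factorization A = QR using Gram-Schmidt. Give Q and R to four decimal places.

w_1 = (-2, -3, 3); ‖w_1‖ = 4.6904, so q_1 = (-0.4264, -0.6396, 0.6396).
q_1·w_2 = (-0.4264)·(-4) + (-0.6396)·(-3) + 0.6396·4 = 6.1828.
u_2 = w_2 − 6.1828·q_1 = (-1.3636, 0.9545, 0.0455).
‖u_2‖ = 1.6652, so q_2 = (-0.8189, 0.5732, 0.0273).
q_1·w_3 = (-0.4264)·1 + (-0.6396)·3 + 0.6396·1 = -1.7056; q_2·w_3 = (-0.8189)·1 + 0.5732·3 + 0.0273·1 = 0.9281.
u_3 = w_3 + 1.7056·q_1 − 0.9281·q_2 = (1.0328, 1.3770, 2.0656).
‖u_3‖ = 2.6888, so q_3 = (0.3841, 0.5121, 0.7682).

Q = [[-0.4264, -0.8189, 0.3841], [-0.6396, 0.5732, 0.5121], [0.6396, 0.0273, 0.7682]], R = [[4.6904, 6.1828, -1.7056], [0.0000, 1.6652, 0.9281], [0.0000, 0.0000, 2.6888]]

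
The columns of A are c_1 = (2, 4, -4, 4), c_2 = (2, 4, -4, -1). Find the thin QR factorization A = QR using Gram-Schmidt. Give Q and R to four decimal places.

Q = [[0.2774, 0.1849], [0.5547, 0.3698], [-0.5547, -0.3698], [0.5547, -0.8321]], R = [[7.2111, 4.4376], [0.0000, 4.1603]]

e_1 = c_1/‖c_1‖ = (2, 4, -4, 4)/7.2111 = (0.2774, 0.5547, -0.5547, 0.5547).
r_{12} = e_1·c_2 = 4.4376.
u_2 = c_2 − 4.4376·e_1 = (0.7692, 1.5385, -1.5385, -3.4615).
‖u_2‖ = 4.1603, so e_2 = (0.1849, 0.3698, -0.3698, -0.8321).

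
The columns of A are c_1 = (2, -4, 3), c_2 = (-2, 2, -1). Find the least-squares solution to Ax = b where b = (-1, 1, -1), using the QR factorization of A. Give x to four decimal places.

c_1 = (2, -4, 3); ‖c_1‖ = 5.3852, so q_1 = (0.3714, -0.7428, 0.5571).
q_1·c_2 = 0.3714·(-2) + (-0.7428)·2 + 0.5571·(-1) = -2.7854.
u_2 = c_2 + 2.7854·q_1 = (-0.9655, -0.0690, 0.5517).
‖u_2‖ = 1.1142, so q_2 = (-0.8666, -0.0619, 0.4952).
Qᵀb = (-1.6713, 0.3095).
Back-substitute: x_2 = 0.3095/1.1142 = 0.2778.
x_1 = (-1.6713 + 2.7854·0.2778)/5.3852 = -0.1667.

x = (-0.1667, 0.2778)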